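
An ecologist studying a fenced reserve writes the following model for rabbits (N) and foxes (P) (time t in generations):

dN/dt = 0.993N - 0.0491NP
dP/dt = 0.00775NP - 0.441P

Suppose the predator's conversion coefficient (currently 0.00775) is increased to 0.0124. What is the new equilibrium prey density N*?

At the interior fixed point, setting dP/dt = 0 with P > 0 fixes N* = (predator death rate)/(NP coefficient) — independent of the other coefficients.
With the change, N* = 0.441/0.0124 = 35.6; it falls from 56.9.

N* ≈ 35.6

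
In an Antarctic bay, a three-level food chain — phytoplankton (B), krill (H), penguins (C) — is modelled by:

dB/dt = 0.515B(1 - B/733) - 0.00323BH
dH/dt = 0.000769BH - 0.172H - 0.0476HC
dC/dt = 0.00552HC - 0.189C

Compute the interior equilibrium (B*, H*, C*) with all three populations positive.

From dC/dt = 0: 0.00552H* = 0.189, so H* = 34.2.
From dB/dt = 0: 0.515(1 - B*/733) = 0.00323·34.2, giving B* = 733·(1 - 0.215) = 576.
From dH/dt = 0: 0.000769·576 - 0.172 = 0.0476C*, so C* = 0.271/0.0476 = 5.69.

B* ≈ 576, H* ≈ 34.2, C* ≈ 5.69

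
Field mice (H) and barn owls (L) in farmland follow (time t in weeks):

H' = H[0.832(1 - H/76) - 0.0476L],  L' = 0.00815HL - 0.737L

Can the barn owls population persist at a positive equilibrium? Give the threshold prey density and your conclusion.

Threshold H = 90.4; K < 90.4, so no, the predator goes extinct.

The predator equation gives dL/dt > 0 only when H > 0.737/0.00815 = 90.4.
Without the predator, H → K = 76. Since 76 < 90.4, the predator cannot invade.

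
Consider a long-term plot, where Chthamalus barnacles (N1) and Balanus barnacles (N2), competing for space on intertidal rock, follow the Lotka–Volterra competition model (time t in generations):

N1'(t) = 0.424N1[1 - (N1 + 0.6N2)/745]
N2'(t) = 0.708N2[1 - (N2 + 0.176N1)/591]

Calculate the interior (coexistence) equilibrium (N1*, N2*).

N1* ≈ 436, N2* ≈ 514

Setting both brackets to zero gives the nullclines N1 + 0.6N2 = 745 and 0.176N1 + N2 = 591.
Substituting N2 = 591 - 0.176N1 into the first: N1(1 - 0.6·0.176) = 745 - 0.6·591.
So N1* = 390/0.894 = 436, and then N2* = 591 - 0.176·436 = 514.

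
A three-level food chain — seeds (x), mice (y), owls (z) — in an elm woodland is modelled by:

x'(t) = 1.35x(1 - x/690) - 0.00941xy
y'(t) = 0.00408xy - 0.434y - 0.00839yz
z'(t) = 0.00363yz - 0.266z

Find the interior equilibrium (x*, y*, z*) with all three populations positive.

x* ≈ 338, y* ≈ 73.3, z* ≈ 112

From dz/dt = 0: 0.00363y* = 0.266, so y* = 73.3.
From dx/dt = 0: 1.35(1 - x*/690) = 0.00941·73.3, giving x* = 690·(1 - 0.511) = 338.
From dy/dt = 0: 0.00408·338 - 0.434 = 0.00839z*, so z* = 0.943/0.00839 = 112.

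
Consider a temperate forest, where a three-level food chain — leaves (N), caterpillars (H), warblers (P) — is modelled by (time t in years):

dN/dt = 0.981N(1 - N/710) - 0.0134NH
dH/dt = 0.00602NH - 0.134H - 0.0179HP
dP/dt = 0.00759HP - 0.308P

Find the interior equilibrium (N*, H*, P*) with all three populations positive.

From dP/dt = 0: 0.00759H* = 0.308, so H* = 40.6.
From dN/dt = 0: 0.981(1 - N*/710) = 0.0134·40.6, giving N* = 710·(1 - 0.554) = 316.
From dH/dt = 0: 0.00602·316 - 0.134 = 0.0179P*, so P* = 1.77/0.0179 = 98.9.

N* ≈ 316, H* ≈ 40.6, P* ≈ 98.9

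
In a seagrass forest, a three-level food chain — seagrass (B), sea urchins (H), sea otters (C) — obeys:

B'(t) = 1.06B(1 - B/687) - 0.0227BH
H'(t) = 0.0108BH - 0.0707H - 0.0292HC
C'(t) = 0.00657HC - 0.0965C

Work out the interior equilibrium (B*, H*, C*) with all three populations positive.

B* ≈ 471, H* ≈ 14.7, C* ≈ 172

From dC/dt = 0: 0.00657H* = 0.0965, so H* = 14.7.
From dB/dt = 0: 1.06(1 - B*/687) = 0.0227·14.7, giving B* = 687·(1 - 0.315) = 471.
From dH/dt = 0: 0.0108·471 - 0.0707 = 0.0292C*, so C* = 5.02/0.0292 = 172.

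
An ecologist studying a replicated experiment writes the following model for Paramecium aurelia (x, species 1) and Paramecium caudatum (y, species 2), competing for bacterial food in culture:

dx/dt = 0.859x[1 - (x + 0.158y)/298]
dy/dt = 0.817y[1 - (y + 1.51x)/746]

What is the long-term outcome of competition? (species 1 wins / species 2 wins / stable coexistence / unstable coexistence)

Compare the nullcline intercepts: K1/α12 = 298/0.158 = 1890 > K2 = 746; K2/α21 = 746/1.51 = 494 > K1 = 298.
Since both inequalities hold, each species can invade when rare, so the interior equilibrium is stable.

stable coexistence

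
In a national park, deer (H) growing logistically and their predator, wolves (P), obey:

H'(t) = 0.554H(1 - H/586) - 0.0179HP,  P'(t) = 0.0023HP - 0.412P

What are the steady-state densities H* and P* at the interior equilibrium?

H* ≈ 179, P* ≈ 21.5

From dP/dt = 0 with P > 0: 0.0023H* = 0.412, so H* = 179.
Substitute into dH/dt = 0: 0.554(1 - 179/586) = 0.0179P*.
The bracket is 0.694, giving P* = 0.385/0.0179 = 21.5.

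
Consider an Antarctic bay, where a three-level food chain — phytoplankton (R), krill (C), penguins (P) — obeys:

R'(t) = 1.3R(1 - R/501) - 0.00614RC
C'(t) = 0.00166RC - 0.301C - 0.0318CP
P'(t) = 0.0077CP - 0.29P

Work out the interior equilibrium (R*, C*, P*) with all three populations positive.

R* ≈ 412, C* ≈ 37.7, P* ≈ 12

From dP/dt = 0: 0.0077C* = 0.29, so C* = 37.7.
From dR/dt = 0: 1.3(1 - R*/501) = 0.00614·37.7, giving R* = 501·(1 - 0.178) = 412.
From dC/dt = 0: 0.00166·412 - 0.301 = 0.0318P*, so P* = 0.383/0.0318 = 12.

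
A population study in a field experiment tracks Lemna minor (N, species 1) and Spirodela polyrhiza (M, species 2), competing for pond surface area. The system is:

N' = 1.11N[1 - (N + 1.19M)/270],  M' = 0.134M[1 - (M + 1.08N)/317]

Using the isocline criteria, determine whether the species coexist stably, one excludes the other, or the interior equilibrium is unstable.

species 2 excludes species 1

Compare the nullcline intercepts: K1/α12 = 270/1.19 = 227 < K2 = 317; K2/α21 = 317/1.08 = 294 > K1 = 270.
Since the inequalities point opposite ways, species 2 can invade but species 1 cannot.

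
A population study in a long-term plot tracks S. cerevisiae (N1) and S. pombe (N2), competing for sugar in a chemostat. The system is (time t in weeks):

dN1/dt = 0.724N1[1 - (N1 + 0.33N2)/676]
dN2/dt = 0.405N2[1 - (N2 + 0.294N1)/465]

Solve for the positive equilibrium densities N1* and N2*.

N1* ≈ 579, N2* ≈ 295

Setting both brackets to zero gives the nullclines N1 + 0.33N2 = 676 and 0.294N1 + N2 = 465.
Substituting N2 = 465 - 0.294N1 into the first: N1(1 - 0.33·0.294) = 676 - 0.33·465.
So N1* = 523/0.903 = 579, and then N2* = 465 - 0.294·579 = 295.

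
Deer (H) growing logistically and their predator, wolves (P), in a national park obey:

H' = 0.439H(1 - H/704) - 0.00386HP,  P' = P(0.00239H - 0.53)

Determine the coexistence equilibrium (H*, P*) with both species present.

From dP/dt = 0 with P > 0: 0.00239H* = 0.53, so H* = 222.
Substitute into dH/dt = 0: 0.439(1 - 222/704) = 0.00386P*.
The bracket is 0.685, giving P* = 0.301/0.00386 = 77.9.

H* ≈ 222, P* ≈ 77.9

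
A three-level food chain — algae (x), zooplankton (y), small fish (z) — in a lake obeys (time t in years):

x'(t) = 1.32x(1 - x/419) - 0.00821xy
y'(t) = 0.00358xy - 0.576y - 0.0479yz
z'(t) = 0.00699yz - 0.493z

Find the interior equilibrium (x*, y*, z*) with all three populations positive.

x* ≈ 235, y* ≈ 70.5, z* ≈ 5.55

From dz/dt = 0: 0.00699y* = 0.493, so y* = 70.5.
From dx/dt = 0: 1.32(1 - x*/419) = 0.00821·70.5, giving x* = 419·(1 - 0.439) = 235.
From dy/dt = 0: 0.00358·235 - 0.576 = 0.0479z*, so z* = 0.266/0.0479 = 5.55.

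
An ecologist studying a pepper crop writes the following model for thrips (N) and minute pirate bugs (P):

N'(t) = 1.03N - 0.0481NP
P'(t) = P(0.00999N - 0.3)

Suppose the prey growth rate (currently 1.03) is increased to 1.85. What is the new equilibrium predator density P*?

P* ≈ 38.5

At the interior fixed point, setting dN/dt = 0 with N > 0 fixes P* = (prey growth rate)/(NP coefficient) — independent of the other coefficients.
With the change, P* = 1.85/0.0481 = 38.5; it rises from 21.4.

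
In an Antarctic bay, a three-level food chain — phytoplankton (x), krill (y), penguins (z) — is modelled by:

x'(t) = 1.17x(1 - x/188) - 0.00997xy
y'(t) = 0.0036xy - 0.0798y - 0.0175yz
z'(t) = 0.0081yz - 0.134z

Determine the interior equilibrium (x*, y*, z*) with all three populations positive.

From dz/dt = 0: 0.0081y* = 0.134, so y* = 16.5.
From dx/dt = 0: 1.17(1 - x*/188) = 0.00997·16.5, giving x* = 188·(1 - 0.141) = 161.
From dy/dt = 0: 0.0036·161 - 0.0798 = 0.0175z*, so z* = 0.502/0.0175 = 28.7.

x* ≈ 161, y* ≈ 16.5, z* ≈ 28.7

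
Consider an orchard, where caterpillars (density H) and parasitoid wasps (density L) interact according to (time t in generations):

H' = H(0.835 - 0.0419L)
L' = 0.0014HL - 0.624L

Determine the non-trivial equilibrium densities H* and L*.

Set dL/dt = 0 with L > 0: 0.0014H - 0.624 = 0, so H* = 0.624/0.0014 = 446.
Set dH/dt = 0 with H > 0: 0.835 - 0.0419L = 0, so L* = 0.835/0.0419 = 19.9.

H* ≈ 446, L* ≈ 19.9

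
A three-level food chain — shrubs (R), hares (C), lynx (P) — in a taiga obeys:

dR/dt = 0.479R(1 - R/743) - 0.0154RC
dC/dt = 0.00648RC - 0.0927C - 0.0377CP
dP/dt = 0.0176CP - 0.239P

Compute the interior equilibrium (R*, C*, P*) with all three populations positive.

From dP/dt = 0: 0.0176C* = 0.239, so C* = 13.6.
From dR/dt = 0: 0.479(1 - R*/743) = 0.0154·13.6, giving R* = 743·(1 - 0.437) = 419.
From dC/dt = 0: 0.00648·419 - 0.0927 = 0.0377P*, so P* = 2.62/0.0377 = 69.5.

R* ≈ 419, C* ≈ 13.6, P* ≈ 69.5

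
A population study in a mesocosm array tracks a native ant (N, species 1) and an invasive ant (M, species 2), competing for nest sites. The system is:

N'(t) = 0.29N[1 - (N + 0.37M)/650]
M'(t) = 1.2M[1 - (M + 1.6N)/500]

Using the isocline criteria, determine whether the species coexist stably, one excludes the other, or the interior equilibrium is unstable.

species 1 excludes species 2

Compare the nullcline intercepts: K1/α12 = 650/0.37 = 1760 > K2 = 500; K2/α21 = 500/1.6 = 312 < K1 = 650.
Since the inequalities point opposite ways, species 1 can invade but species 2 cannot.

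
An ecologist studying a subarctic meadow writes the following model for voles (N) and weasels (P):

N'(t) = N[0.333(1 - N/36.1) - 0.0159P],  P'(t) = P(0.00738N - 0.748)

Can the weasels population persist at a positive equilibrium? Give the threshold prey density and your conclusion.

Threshold N = 101; K < 101, so no, the predator goes extinct.

The predator equation gives dP/dt > 0 only when N > 0.748/0.00738 = 101.
Without the predator, N → K = 36.1. Since 36.1 < 101, the predator cannot invade.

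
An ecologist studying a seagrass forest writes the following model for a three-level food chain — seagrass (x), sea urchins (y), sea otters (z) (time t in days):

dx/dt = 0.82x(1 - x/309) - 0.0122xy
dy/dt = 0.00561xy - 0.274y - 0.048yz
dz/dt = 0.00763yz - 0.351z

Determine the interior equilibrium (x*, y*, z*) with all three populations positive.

From dz/dt = 0: 0.00763y* = 0.351, so y* = 46.
From dx/dt = 0: 0.82(1 - x*/309) = 0.0122·46, giving x* = 309·(1 - 0.684) = 97.5.
From dy/dt = 0: 0.00561·97.5 - 0.274 = 0.048z*, so z* = 0.273/0.048 = 5.69.

x* ≈ 97.5, y* ≈ 46, z* ≈ 5.69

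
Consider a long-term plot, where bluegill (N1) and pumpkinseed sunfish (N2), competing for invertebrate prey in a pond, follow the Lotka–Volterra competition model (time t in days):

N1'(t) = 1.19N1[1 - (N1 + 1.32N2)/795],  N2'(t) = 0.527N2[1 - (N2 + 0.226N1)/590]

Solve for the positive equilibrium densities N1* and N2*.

N1* ≈ 23.1, N2* ≈ 585

Setting both brackets to zero gives the nullclines N1 + 1.32N2 = 795 and 0.226N1 + N2 = 590.
Substituting N2 = 590 - 0.226N1 into the first: N1(1 - 1.32·0.226) = 795 - 1.32·590.
So N1* = 16.2/0.702 = 23.1, and then N2* = 590 - 0.226·23.1 = 585.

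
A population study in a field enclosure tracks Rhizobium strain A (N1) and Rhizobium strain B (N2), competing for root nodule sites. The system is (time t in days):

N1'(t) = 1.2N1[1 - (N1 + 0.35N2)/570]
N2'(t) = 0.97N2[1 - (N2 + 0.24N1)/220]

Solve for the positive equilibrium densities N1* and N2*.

N1* ≈ 538, N2* ≈ 90.8

Setting both brackets to zero gives the nullclines N1 + 0.35N2 = 570 and 0.24N1 + N2 = 220.
Substituting N2 = 220 - 0.24N1 into the first: N1(1 - 0.35·0.24) = 570 - 0.35·220.
So N1* = 493/0.916 = 538, and then N2* = 220 - 0.24·538 = 90.8.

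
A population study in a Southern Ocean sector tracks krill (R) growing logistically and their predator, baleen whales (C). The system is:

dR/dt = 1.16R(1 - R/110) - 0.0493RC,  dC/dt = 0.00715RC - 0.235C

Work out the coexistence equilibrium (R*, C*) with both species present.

R* ≈ 32.9, C* ≈ 16.5

From dC/dt = 0 with C > 0: 0.00715R* = 0.235, so R* = 32.9.
Substitute into dR/dt = 0: 1.16(1 - 32.9/110) = 0.0493C*.
The bracket is 0.701, giving C* = 0.813/0.0493 = 16.5.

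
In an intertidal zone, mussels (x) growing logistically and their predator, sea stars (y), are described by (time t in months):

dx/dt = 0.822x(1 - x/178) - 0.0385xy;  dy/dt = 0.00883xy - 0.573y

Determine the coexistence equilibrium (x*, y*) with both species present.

From dy/dt = 0 with y > 0: 0.00883x* = 0.573, so x* = 64.9.
Substitute into dx/dt = 0: 0.822(1 - 64.9/178) = 0.0385y*.
The bracket is 0.635, giving y* = 0.522/0.0385 = 13.6.

x* ≈ 64.9, y* ≈ 13.6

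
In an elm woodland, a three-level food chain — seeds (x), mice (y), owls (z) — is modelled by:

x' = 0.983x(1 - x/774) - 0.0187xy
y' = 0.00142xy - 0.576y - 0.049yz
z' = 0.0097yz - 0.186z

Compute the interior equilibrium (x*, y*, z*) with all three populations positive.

From dz/dt = 0: 0.0097y* = 0.186, so y* = 19.2.
From dx/dt = 0: 0.983(1 - x*/774) = 0.0187·19.2, giving x* = 774·(1 - 0.365) = 492.
From dy/dt = 0: 0.00142·492 - 0.576 = 0.049z*, so z* = 0.122/0.049 = 2.49.

x* ≈ 492, y* ≈ 19.2, z* ≈ 2.49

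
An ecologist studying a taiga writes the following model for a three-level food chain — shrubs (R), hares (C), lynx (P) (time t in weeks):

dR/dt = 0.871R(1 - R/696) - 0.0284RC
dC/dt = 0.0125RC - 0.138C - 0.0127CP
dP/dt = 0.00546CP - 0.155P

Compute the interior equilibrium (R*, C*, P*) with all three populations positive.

R* ≈ 51.8, C* ≈ 28.4, P* ≈ 40.1

From dP/dt = 0: 0.00546C* = 0.155, so C* = 28.4.
From dR/dt = 0: 0.871(1 - R*/696) = 0.0284·28.4, giving R* = 696·(1 - 0.926) = 51.8.
From dC/dt = 0: 0.0125·51.8 - 0.138 = 0.0127P*, so P* = 0.509/0.0127 = 40.1.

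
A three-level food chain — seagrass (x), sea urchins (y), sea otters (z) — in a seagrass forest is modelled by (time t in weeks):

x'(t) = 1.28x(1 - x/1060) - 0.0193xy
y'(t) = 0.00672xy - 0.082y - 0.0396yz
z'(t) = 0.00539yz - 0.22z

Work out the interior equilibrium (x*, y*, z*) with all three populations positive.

x* ≈ 408, y* ≈ 40.8, z* ≈ 67.1

From dz/dt = 0: 0.00539y* = 0.22, so y* = 40.8.
From dx/dt = 0: 1.28(1 - x*/1060) = 0.0193·40.8, giving x* = 1060·(1 - 0.615) = 408.
From dy/dt = 0: 0.00672·408 - 0.082 = 0.0396z*, so z* = 2.66/0.0396 = 67.1.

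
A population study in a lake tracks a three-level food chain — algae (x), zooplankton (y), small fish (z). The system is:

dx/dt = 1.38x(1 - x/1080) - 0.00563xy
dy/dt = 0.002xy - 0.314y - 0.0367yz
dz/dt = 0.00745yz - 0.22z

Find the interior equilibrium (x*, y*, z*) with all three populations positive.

x* ≈ 950, y* ≈ 29.5, z* ≈ 43.2

From dz/dt = 0: 0.00745y* = 0.22, so y* = 29.5.
From dx/dt = 0: 1.38(1 - x*/1080) = 0.00563·29.5, giving x* = 1080·(1 - 0.12) = 950.
From dy/dt = 0: 0.002·950 - 0.314 = 0.0367z*, so z* = 1.59/0.0367 = 43.2.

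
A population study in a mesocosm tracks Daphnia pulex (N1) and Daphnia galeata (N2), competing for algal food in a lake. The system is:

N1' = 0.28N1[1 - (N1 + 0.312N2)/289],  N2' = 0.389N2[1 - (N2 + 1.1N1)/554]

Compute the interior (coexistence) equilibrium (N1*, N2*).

Setting both brackets to zero gives the nullclines N1 + 0.312N2 = 289 and 1.1N1 + N2 = 554.
Substituting N2 = 554 - 1.1N1 into the first: N1(1 - 0.312·1.1) = 289 - 0.312·554.
So N1* = 116/0.657 = 177, and then N2* = 554 - 1.1·177 = 359.

N1* ≈ 177, N2* ≈ 359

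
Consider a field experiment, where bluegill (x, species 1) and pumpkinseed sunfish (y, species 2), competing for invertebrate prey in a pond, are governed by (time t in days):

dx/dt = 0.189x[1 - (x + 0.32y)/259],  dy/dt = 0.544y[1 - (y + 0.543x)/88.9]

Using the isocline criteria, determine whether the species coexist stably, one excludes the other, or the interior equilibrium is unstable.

species 1 excludes species 2

Compare the nullcline intercepts: K1/α12 = 259/0.32 = 809 > K2 = 88.9; K2/α21 = 88.9/0.543 = 164 < K1 = 259.
Since the inequalities point opposite ways, species 1 can invade but species 2 cannot.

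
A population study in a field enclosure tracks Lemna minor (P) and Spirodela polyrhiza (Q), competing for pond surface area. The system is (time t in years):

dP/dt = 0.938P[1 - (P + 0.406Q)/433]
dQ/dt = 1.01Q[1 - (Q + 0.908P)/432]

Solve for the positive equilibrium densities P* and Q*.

P* ≈ 408, Q* ≈ 61.5

Setting both brackets to zero gives the nullclines P + 0.406Q = 433 and 0.908P + Q = 432.
Substituting Q = 432 - 0.908P into the first: P(1 - 0.406·0.908) = 433 - 0.406·432.
So P* = 258/0.631 = 408, and then Q* = 432 - 0.908·408 = 61.5.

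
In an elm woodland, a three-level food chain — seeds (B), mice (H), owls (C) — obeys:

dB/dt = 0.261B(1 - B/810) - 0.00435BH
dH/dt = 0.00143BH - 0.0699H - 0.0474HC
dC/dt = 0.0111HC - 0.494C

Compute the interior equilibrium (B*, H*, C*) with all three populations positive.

B* ≈ 209, H* ≈ 44.5, C* ≈ 4.84

From dC/dt = 0: 0.0111H* = 0.494, so H* = 44.5.
From dB/dt = 0: 0.261(1 - B*/810) = 0.00435·44.5, giving B* = 810·(1 - 0.742) = 209.
From dH/dt = 0: 0.00143·209 - 0.0699 = 0.0474C*, so C* = 0.229/0.0474 = 4.84.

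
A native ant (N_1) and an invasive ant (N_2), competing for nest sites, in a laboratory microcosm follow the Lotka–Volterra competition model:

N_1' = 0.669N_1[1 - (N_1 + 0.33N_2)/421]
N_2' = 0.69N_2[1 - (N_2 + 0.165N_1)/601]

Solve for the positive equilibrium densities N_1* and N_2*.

Setting both brackets to zero gives the nullclines N_1 + 0.33N_2 = 421 and 0.165N_1 + N_2 = 601.
Substituting N_2 = 601 - 0.165N_1 into the first: N_1(1 - 0.33·0.165) = 421 - 0.33·601.
So N_1* = 223/0.946 = 235, and then N_2* = 601 - 0.165·235 = 562.

N_1* ≈ 235, N_2* ≈ 562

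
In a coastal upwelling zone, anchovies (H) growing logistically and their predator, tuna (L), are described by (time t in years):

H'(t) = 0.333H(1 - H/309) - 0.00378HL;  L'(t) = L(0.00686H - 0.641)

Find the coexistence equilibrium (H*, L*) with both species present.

H* ≈ 93.4, L* ≈ 61.5

From dL/dt = 0 with L > 0: 0.00686H* = 0.641, so H* = 93.4.
Substitute into dH/dt = 0: 0.333(1 - 93.4/309) = 0.00378L*.
The bracket is 0.698, giving L* = 0.232/0.00378 = 61.5.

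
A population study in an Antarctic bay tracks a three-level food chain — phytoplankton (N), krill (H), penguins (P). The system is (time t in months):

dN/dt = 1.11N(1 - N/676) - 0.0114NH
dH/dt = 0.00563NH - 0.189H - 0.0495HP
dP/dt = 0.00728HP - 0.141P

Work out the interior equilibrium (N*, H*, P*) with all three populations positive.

From dP/dt = 0: 0.00728H* = 0.141, so H* = 19.4.
From dN/dt = 0: 1.11(1 - N*/676) = 0.0114·19.4, giving N* = 676·(1 - 0.199) = 542.
From dH/dt = 0: 0.00563·542 - 0.189 = 0.0495P*, so P* = 2.86/0.0495 = 57.8.

N* ≈ 542, H* ≈ 19.4, P* ≈ 57.8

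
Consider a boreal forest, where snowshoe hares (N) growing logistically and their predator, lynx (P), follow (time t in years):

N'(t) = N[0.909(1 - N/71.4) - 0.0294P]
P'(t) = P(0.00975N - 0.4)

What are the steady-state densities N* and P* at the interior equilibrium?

N* ≈ 41, P* ≈ 13.2

From dP/dt = 0 with P > 0: 0.00975N* = 0.4, so N* = 41.
Substitute into dN/dt = 0: 0.909(1 - 41/71.4) = 0.0294P*.
The bracket is 0.425, giving P* = 0.387/0.0294 = 13.2.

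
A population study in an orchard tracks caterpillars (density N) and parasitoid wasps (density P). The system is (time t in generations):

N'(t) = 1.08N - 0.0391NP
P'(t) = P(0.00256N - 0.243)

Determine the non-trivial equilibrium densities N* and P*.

N* ≈ 94.9, P* ≈ 27.6

Set dP/dt = 0 with P > 0: 0.00256N - 0.243 = 0, so N* = 0.243/0.00256 = 94.9.
Set dN/dt = 0 with N > 0: 1.08 - 0.0391P = 0, so P* = 1.08/0.0391 = 27.6.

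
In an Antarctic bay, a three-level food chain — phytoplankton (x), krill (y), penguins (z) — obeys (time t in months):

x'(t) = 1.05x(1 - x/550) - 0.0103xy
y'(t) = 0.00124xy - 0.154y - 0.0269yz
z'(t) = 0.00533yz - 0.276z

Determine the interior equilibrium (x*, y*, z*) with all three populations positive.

x* ≈ 271, y* ≈ 51.8, z* ≈ 6.75

From dz/dt = 0: 0.00533y* = 0.276, so y* = 51.8.
From dx/dt = 0: 1.05(1 - x*/550) = 0.0103·51.8, giving x* = 550·(1 - 0.508) = 271.
From dy/dt = 0: 0.00124·271 - 0.154 = 0.0269z*, so z* = 0.182/0.0269 = 6.75.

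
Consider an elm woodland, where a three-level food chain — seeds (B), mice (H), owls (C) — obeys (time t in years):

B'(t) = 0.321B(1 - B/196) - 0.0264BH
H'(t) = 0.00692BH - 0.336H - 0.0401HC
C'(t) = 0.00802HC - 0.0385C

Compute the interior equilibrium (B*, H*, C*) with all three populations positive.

From dC/dt = 0: 0.00802H* = 0.0385, so H* = 4.8.
From dB/dt = 0: 0.321(1 - B*/196) = 0.0264·4.8, giving B* = 196·(1 - 0.395) = 119.
From dH/dt = 0: 0.00692·119 - 0.336 = 0.0401C*, so C* = 0.485/0.0401 = 12.1.

B* ≈ 119, H* ≈ 4.8, C* ≈ 12.1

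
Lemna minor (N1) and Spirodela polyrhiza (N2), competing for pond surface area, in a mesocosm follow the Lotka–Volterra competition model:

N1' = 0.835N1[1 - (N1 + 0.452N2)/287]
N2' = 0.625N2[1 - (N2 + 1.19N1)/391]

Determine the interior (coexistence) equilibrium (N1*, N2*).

N1* ≈ 239, N2* ≈ 107

Setting both brackets to zero gives the nullclines N1 + 0.452N2 = 287 and 1.19N1 + N2 = 391.
Substituting N2 = 391 - 1.19N1 into the first: N1(1 - 0.452·1.19) = 287 - 0.452·391.
So N1* = 110/0.462 = 239, and then N2* = 391 - 1.19·239 = 107.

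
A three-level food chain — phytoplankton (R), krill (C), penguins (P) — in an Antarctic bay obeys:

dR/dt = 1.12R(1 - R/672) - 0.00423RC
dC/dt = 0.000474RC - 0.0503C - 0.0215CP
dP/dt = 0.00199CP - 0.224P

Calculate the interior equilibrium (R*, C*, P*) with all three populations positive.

From dP/dt = 0: 0.00199C* = 0.224, so C* = 113.
From dR/dt = 0: 1.12(1 - R*/672) = 0.00423·113, giving R* = 672·(1 - 0.425) = 386.
From dC/dt = 0: 0.000474·386 - 0.0503 = 0.0215P*, so P* = 0.133/0.0215 = 6.18.

R* ≈ 386, C* ≈ 113, P* ≈ 6.18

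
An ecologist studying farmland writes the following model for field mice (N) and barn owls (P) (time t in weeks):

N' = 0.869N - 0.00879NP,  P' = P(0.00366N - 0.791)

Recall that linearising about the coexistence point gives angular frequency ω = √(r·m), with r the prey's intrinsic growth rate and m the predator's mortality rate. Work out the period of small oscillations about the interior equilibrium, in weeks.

T ≈ 7.58 weeks

Here r = 0.869 and m = 0.791, so r·m = 0.687.
ω = √0.687 = 0.829 per week, hence T = 2π/ω ≈ 7.58 weeks.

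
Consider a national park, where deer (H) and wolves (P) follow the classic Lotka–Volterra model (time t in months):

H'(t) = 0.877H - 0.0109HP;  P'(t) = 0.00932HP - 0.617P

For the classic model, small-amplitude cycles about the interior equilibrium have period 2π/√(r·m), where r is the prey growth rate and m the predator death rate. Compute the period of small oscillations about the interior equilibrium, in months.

Here r = 0.877 and m = 0.617, so r·m = 0.541.
ω = √0.541 = 0.736 per month, hence T = 2π/ω ≈ 8.54 months.

T ≈ 8.54 months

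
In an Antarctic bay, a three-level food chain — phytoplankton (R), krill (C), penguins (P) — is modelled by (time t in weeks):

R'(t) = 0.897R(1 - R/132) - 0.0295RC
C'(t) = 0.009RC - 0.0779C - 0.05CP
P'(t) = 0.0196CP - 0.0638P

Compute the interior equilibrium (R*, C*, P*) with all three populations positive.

R* ≈ 118, C* ≈ 3.26, P* ≈ 19.7

From dP/dt = 0: 0.0196C* = 0.0638, so C* = 3.26.
From dR/dt = 0: 0.897(1 - R*/132) = 0.0295·3.26, giving R* = 132·(1 - 0.107) = 118.
From dC/dt = 0: 0.009·118 - 0.0779 = 0.05P*, so P* = 0.983/0.05 = 19.7.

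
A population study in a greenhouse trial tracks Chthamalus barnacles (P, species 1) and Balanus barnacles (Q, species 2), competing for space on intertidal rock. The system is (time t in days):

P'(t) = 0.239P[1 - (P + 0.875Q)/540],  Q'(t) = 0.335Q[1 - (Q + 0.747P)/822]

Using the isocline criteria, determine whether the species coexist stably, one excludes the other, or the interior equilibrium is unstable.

species 2 excludes species 1

Compare the nullcline intercepts: K1/α12 = 540/0.875 = 617 < K2 = 822; K2/α21 = 822/0.747 = 1100 > K1 = 540.
Since the inequalities point opposite ways, species 2 can invade but species 1 cannot.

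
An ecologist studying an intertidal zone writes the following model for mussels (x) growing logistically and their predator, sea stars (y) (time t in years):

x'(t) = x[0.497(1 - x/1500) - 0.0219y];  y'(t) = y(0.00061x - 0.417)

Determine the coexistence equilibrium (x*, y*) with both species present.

From dy/dt = 0 with y > 0: 0.00061x* = 0.417, so x* = 684.
Substitute into dx/dt = 0: 0.497(1 - 684/1500) = 0.0219y*.
The bracket is 0.544, giving y* = 0.27/0.0219 = 12.4.

x* ≈ 684, y* ≈ 12.4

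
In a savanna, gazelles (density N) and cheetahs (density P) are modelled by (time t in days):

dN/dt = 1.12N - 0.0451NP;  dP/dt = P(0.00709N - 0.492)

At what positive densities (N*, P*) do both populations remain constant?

Set dP/dt = 0 with P > 0: 0.00709N - 0.492 = 0, so N* = 0.492/0.00709 = 69.4.
Set dN/dt = 0 with N > 0: 1.12 - 0.0451P = 0, so P* = 1.12/0.0451 = 24.8.

N* ≈ 69.4, P* ≈ 24.8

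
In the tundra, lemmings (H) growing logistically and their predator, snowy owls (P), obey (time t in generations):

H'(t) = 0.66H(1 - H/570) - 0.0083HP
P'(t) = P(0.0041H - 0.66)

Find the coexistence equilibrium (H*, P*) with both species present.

H* ≈ 161, P* ≈ 57.1

From dP/dt = 0 with P > 0: 0.0041H* = 0.66, so H* = 161.
Substitute into dH/dt = 0: 0.66(1 - 161/570) = 0.0083P*.
The bracket is 0.718, giving P* = 0.474/0.0083 = 57.1.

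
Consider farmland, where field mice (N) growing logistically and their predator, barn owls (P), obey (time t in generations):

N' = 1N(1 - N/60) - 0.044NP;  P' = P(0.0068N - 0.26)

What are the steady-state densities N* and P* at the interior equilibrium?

From dP/dt = 0 with P > 0: 0.0068N* = 0.26, so N* = 38.2.
Substitute into dN/dt = 0: 1(1 - 38.2/60) = 0.044P*.
The bracket is 0.363, giving P* = 0.363/0.044 = 8.24.

N* ≈ 38.2, P* ≈ 8.24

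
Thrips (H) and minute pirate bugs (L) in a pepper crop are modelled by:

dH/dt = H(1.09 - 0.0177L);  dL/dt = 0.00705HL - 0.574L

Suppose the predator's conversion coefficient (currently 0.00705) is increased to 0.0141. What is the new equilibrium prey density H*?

At the interior fixed point, setting dL/dt = 0 with L > 0 fixes H* = (predator death rate)/(HL coefficient) — independent of the other coefficients.
With the change, H* = 0.574/0.0141 = 40.7; it falls from 81.4.

H* ≈ 40.7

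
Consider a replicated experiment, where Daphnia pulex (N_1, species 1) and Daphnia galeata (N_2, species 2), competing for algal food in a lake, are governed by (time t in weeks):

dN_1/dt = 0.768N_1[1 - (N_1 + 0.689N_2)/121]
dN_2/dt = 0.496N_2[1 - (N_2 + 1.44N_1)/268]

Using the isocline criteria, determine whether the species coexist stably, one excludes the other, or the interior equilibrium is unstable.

Compare the nullcline intercepts: K1/α12 = 121/0.689 = 176 < K2 = 268; K2/α21 = 268/1.44 = 186 > K1 = 121.
Since the inequalities point opposite ways, species 2 can invade but species 1 cannot.

species 2 excludes species 1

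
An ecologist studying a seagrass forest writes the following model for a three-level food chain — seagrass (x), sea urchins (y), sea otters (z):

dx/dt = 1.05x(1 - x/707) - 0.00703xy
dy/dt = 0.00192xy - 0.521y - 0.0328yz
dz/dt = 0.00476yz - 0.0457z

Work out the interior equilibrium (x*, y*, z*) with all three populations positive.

x* ≈ 662, y* ≈ 9.6, z* ≈ 22.8

From dz/dt = 0: 0.00476y* = 0.0457, so y* = 9.6.
From dx/dt = 0: 1.05(1 - x*/707) = 0.00703·9.6, giving x* = 707·(1 - 0.0643) = 662.
From dy/dt = 0: 0.00192·662 - 0.521 = 0.0328z*, so z* = 0.749/0.0328 = 22.8.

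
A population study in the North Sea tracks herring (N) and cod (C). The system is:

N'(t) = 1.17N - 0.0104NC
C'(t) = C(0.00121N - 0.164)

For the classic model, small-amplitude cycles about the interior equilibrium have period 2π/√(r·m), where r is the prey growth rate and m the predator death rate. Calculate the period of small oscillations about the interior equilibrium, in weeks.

T ≈ 14.3 weeks

Here r = 1.17 and m = 0.164, so r·m = 0.192.
ω = √0.192 = 0.438 per week, hence T = 2π/ω ≈ 14.3 weeks.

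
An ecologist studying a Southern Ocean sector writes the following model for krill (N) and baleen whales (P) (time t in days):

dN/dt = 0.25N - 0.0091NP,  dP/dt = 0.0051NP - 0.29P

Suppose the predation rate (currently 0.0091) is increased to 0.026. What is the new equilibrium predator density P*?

At the interior fixed point, setting dN/dt = 0 with N > 0 fixes P* = (prey growth rate)/(NP coefficient) — independent of the other coefficients.
With the change, P* = 0.25/0.026 = 9.62; it falls from 27.5.

P* ≈ 9.62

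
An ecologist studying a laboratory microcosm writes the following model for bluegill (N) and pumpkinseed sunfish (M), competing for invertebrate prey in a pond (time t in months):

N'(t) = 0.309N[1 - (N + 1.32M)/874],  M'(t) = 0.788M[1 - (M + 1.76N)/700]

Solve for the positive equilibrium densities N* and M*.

Setting both brackets to zero gives the nullclines N + 1.32M = 874 and 1.76N + M = 700.
Substituting M = 700 - 1.76N into the first: N(1 - 1.32·1.76) = 874 - 1.32·700.
So N* = -50/-1.32 = 37.8, and then M* = 700 - 1.76·37.8 = 633.

N* ≈ 37.8, M* ≈ 633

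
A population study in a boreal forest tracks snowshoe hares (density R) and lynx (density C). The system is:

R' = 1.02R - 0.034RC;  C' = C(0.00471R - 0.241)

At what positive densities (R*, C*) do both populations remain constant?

R* ≈ 51.2, C* ≈ 30

Set dC/dt = 0 with C > 0: 0.00471R - 0.241 = 0, so R* = 0.241/0.00471 = 51.2.
Set dR/dt = 0 with R > 0: 1.02 - 0.034C = 0, so C* = 1.02/0.034 = 30.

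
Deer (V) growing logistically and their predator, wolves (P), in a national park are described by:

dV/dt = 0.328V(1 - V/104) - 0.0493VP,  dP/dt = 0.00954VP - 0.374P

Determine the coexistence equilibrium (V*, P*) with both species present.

From dP/dt = 0 with P > 0: 0.00954V* = 0.374, so V* = 39.2.
Substitute into dV/dt = 0: 0.328(1 - 39.2/104) = 0.0493P*.
The bracket is 0.623, giving P* = 0.204/0.0493 = 4.15.

V* ≈ 39.2, P* ≈ 4.15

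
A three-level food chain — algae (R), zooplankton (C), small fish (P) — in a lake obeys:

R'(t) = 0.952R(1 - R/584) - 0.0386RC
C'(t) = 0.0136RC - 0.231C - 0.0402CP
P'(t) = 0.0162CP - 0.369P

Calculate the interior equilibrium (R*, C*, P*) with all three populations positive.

From dP/dt = 0: 0.0162C* = 0.369, so C* = 22.8.
From dR/dt = 0: 0.952(1 - R*/584) = 0.0386·22.8, giving R* = 584·(1 - 0.924) = 44.6.
From dC/dt = 0: 0.0136·44.6 - 0.231 = 0.0402P*, so P* = 0.376/0.0402 = 9.36.

R* ≈ 44.6, C* ≈ 22.8, P* ≈ 9.36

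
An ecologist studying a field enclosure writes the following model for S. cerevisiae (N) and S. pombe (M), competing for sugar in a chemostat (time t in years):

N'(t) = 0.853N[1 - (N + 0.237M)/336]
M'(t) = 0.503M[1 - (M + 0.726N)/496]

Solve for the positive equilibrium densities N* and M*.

N* ≈ 264, M* ≈ 304

Setting both brackets to zero gives the nullclines N + 0.237M = 336 and 0.726N + M = 496.
Substituting M = 496 - 0.726N into the first: N(1 - 0.237·0.726) = 336 - 0.237·496.
So N* = 218/0.828 = 264, and then M* = 496 - 0.726·264 = 304.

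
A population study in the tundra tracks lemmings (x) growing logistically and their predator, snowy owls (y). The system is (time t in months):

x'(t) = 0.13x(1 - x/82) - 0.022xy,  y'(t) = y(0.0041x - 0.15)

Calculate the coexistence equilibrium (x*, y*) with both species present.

From dy/dt = 0 with y > 0: 0.0041x* = 0.15, so x* = 36.6.
Substitute into dx/dt = 0: 0.13(1 - 36.6/82) = 0.022y*.
The bracket is 0.554, giving y* = 0.072/0.022 = 3.27.

x* ≈ 36.6, y* ≈ 3.27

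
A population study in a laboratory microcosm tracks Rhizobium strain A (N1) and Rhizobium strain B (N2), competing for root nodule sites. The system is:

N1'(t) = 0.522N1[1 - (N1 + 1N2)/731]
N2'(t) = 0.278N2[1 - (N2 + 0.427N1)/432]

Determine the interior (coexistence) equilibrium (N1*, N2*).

N1* ≈ 522, N2* ≈ 209

Setting both brackets to zero gives the nullclines N1 + 1N2 = 731 and 0.427N1 + N2 = 432.
Substituting N2 = 432 - 0.427N1 into the first: N1(1 - 1·0.427) = 731 - 1·432.
So N1* = 299/0.573 = 522, and then N2* = 432 - 0.427·522 = 209.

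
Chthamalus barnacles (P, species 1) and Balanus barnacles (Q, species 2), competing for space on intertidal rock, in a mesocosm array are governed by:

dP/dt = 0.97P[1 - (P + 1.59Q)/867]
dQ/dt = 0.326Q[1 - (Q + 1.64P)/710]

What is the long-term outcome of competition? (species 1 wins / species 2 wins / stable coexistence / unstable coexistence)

Compare the nullcline intercepts: K1/α12 = 867/1.59 = 545 < K2 = 710; K2/α21 = 710/1.64 = 433 < K1 = 867.
Since both are reversed, neither can invade when rare; the interior point is a saddle.

unstable coexistence (outcome depends on initial conditions)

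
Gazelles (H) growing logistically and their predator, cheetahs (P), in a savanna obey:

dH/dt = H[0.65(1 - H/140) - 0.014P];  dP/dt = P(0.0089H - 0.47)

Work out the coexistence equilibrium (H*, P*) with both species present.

H* ≈ 52.8, P* ≈ 28.9

From dP/dt = 0 with P > 0: 0.0089H* = 0.47, so H* = 52.8.
Substitute into dH/dt = 0: 0.65(1 - 52.8/140) = 0.014P*.
The bracket is 0.623, giving P* = 0.405/0.014 = 28.9.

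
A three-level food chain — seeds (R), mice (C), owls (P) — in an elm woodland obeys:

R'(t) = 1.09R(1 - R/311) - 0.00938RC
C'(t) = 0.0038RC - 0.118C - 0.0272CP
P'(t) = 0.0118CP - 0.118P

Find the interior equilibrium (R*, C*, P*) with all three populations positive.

R* ≈ 284, C* ≈ 10, P* ≈ 35.4

From dP/dt = 0: 0.0118C* = 0.118, so C* = 10.
From dR/dt = 0: 1.09(1 - R*/311) = 0.00938·10, giving R* = 311·(1 - 0.0861) = 284.
From dC/dt = 0: 0.0038·284 - 0.118 = 0.0272P*, so P* = 0.962/0.0272 = 35.4.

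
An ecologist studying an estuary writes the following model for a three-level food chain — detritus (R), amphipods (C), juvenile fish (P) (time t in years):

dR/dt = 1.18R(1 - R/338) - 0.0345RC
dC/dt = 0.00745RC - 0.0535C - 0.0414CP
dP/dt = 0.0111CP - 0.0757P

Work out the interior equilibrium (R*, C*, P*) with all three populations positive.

From dP/dt = 0: 0.0111C* = 0.0757, so C* = 6.82.
From dR/dt = 0: 1.18(1 - R*/338) = 0.0345·6.82, giving R* = 338·(1 - 0.199) = 271.
From dC/dt = 0: 0.00745·271 - 0.0535 = 0.0414P*, so P* = 1.96/0.0414 = 47.4.

R* ≈ 271, C* ≈ 6.82, P* ≈ 47.4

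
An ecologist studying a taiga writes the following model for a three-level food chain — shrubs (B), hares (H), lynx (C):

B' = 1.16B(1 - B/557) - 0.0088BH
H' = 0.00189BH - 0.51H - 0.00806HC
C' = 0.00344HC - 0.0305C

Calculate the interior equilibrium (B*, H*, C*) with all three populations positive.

From dC/dt = 0: 0.00344H* = 0.0305, so H* = 8.87.
From dB/dt = 0: 1.16(1 - B*/557) = 0.0088·8.87, giving B* = 557·(1 - 0.0673) = 520.
From dH/dt = 0: 0.00189·520 - 0.51 = 0.00806C*, so C* = 0.472/0.00806 = 58.6.

B* ≈ 520, H* ≈ 8.87, C* ≈ 58.6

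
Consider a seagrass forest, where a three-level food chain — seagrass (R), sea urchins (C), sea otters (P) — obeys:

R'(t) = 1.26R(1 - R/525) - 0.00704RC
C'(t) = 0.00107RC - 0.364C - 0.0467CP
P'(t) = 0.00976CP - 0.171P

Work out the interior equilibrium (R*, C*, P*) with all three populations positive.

From dP/dt = 0: 0.00976C* = 0.171, so C* = 17.5.
From dR/dt = 0: 1.26(1 - R*/525) = 0.00704·17.5, giving R* = 525·(1 - 0.0979) = 474.
From dC/dt = 0: 0.00107·474 - 0.364 = 0.0467P*, so P* = 0.143/0.0467 = 3.06.

R* ≈ 474, C* ≈ 17.5, P* ≈ 3.06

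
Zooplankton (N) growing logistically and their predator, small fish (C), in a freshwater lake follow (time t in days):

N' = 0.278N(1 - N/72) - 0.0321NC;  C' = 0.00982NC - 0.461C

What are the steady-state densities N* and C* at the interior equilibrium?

N* ≈ 46.9, C* ≈ 3.01

From dC/dt = 0 with C > 0: 0.00982N* = 0.461, so N* = 46.9.
Substitute into dN/dt = 0: 0.278(1 - 46.9/72) = 0.0321C*.
The bracket is 0.348, giving C* = 0.0967/0.0321 = 3.01.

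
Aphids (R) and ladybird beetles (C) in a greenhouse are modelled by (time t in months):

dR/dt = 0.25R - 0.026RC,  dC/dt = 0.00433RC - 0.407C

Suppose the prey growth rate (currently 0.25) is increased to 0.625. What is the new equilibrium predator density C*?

At the interior fixed point, setting dR/dt = 0 with R > 0 fixes C* = (prey growth rate)/(RC coefficient) — independent of the other coefficients.
With the change, C* = 0.625/0.026 = 24; it rises from 9.62.

C* ≈ 24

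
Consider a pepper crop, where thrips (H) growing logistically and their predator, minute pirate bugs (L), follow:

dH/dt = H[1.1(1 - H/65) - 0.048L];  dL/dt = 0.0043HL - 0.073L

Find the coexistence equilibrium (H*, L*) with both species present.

From dL/dt = 0 with L > 0: 0.0043H* = 0.073, so H* = 17.
Substitute into dH/dt = 0: 1.1(1 - 17/65) = 0.048L*.
The bracket is 0.739, giving L* = 0.813/0.048 = 16.9.

H* ≈ 17, L* ≈ 16.9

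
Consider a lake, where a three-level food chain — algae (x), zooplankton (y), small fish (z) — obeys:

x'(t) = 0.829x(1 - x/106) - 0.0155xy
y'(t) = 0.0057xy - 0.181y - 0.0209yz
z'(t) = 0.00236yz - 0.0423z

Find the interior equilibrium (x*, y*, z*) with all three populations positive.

From dz/dt = 0: 0.00236y* = 0.0423, so y* = 17.9.
From dx/dt = 0: 0.829(1 - x*/106) = 0.0155·17.9, giving x* = 106·(1 - 0.335) = 70.5.
From dy/dt = 0: 0.0057·70.5 - 0.181 = 0.0209z*, so z* = 0.221/0.0209 = 10.6.

x* ≈ 70.5, y* ≈ 17.9, z* ≈ 10.6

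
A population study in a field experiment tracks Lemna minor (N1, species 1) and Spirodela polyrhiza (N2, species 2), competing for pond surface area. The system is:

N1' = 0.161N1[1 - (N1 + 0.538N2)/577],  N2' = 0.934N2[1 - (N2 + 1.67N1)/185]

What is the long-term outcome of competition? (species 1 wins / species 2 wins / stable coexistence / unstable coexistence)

Compare the nullcline intercepts: K1/α12 = 577/0.538 = 1070 > K2 = 185; K2/α21 = 185/1.67 = 111 < K1 = 577.
Since the inequalities point opposite ways, species 1 can invade but species 2 cannot.

species 1 excludes species 2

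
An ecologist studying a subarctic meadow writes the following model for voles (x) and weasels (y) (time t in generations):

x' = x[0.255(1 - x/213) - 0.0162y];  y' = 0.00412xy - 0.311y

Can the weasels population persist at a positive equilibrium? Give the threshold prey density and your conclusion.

Threshold x = 75.5; K > 75.5, so yes, the predator persists.

The predator equation gives dy/dt > 0 only when x > 0.311/0.00412 = 75.5.
Without the predator, x → K = 213. Since 213 > 75.5, the predator can invade and persist.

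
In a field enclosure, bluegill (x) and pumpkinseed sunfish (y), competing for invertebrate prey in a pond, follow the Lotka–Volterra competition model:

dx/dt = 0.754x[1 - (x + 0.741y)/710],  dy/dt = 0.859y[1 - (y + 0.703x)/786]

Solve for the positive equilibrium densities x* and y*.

Setting both brackets to zero gives the nullclines x + 0.741y = 710 and 0.703x + y = 786.
Substituting y = 786 - 0.703x into the first: x(1 - 0.741·0.703) = 710 - 0.741·786.
So x* = 128/0.479 = 266, and then y* = 786 - 0.703·266 = 599.

x* ≈ 266, y* ≈ 599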